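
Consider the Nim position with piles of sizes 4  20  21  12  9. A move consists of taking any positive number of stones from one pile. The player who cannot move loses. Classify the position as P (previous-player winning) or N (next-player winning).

P-position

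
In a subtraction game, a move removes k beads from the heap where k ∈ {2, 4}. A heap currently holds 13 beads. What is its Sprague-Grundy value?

Grundy values for subtraction set {2, 4}:
k:     0  1  2  3  4  5  6  7  8  9 10 11 12 13
g(k):  0  0  1  1  2  2  0  0  1  1  2  2  0  0
So g(13) = 0.

0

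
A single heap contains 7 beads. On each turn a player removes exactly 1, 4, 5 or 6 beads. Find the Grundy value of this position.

Compute g(0), g(1), … for moves {1, 4, 5, 6}:
k:     0  1  2  3  4  5  6  7
g(k):  0  1  0  1  2  3  2  3
So g(7) = 3.

3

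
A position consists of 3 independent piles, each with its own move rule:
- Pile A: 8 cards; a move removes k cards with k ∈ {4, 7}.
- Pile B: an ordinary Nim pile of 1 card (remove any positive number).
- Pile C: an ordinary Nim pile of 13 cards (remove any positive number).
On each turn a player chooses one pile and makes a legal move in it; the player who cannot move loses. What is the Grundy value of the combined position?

14

Grundy values for pile A (subtraction set {4, 7}):
g(0) = mex{} = 0
g(1) = mex{} = 0
g(2) = mex{} = 0
g(3) = mex{} = 0
g(4) = mex{0} = 1
g(5) = mex{0} = 1
g(6) = mex{0} = 1
g(7) = mex{0} = 1
g(8) = mex{0,1} = 2
So g(8) = 2.
Pile B is a plain Nim pile of size 1, so its Grundy value is 1.
Pile C is a plain Nim pile of size 13, so its Grundy value is 13.
By the Sprague-Grundy theorem, the Grundy value of a sum of independent games is the XOR of the component values.
Combined value = 2 ⊕ 1 ⊕ 13 = 14.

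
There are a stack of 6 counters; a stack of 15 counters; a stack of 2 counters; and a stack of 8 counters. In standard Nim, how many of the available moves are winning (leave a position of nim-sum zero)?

Compute the nim-sum pairwise:
6 ⊕ 15 = 9
9 ⊕ 2 = 11
11 ⊕ 8 = 3
The overall nim-sum is X = 3. A stack of size p has a winning move iff p XOR X < p (reduce it to p XOR X).
  6: 6 XOR 3 = 5 < 6 — winning move (to 5).
  15: 15 XOR 3 = 12 < 15 — winning move (to 12).
  2: 2 XOR 3 = 1 < 2 — winning move (to 1).
  8: 8 XOR 3 = 11 ≥ 8 — no move.
That gives 3 winning moves.

3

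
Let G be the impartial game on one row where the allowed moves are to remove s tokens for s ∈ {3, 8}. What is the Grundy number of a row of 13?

Grundy values for subtraction set {3, 8}:
g(0) = mex{} = 0
g(1) = mex{} = 0
g(2) = mex{} = 0
g(3) = mex{0} = 1
g(4) = mex{0} = 1
g(5) = mex{0} = 1
g(6) = mex{1} = 0
g(7) = mex{1} = 0
g(8) = mex{0,1} = 2
g(9) = mex{0} = 1
g(10) = mex{0} = 1
g(11) = mex{1,2} = 0
g(12) = mex{1} = 0
g(13) = mex{1} = 0
So g(13) = 0.

0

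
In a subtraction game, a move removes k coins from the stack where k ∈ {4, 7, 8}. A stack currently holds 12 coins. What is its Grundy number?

Compute g(0), g(1), … for moves {4, 7, 8}:
g(0) = mex{} = 0
g(1) = mex{} = 0
g(2) = mex{} = 0
g(3) = mex{} = 0
g(4) = mex{0} = 1
g(5) = mex{0} = 1
g(6) = mex{0} = 1
g(7) = mex{0} = 1
g(8) = mex{0,1} = 2
g(9) = mex{0,1} = 2
g(10) = mex{0,1} = 2
g(11) = mex{0,1} = 2
g(12) = mex{1,2} = 0
So g(12) = 0.

0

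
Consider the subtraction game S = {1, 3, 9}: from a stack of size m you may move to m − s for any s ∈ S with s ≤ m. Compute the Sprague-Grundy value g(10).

0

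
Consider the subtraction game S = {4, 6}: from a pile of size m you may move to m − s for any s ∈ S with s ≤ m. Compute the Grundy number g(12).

0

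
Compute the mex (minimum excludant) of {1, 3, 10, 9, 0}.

2

The values 0, 1 are all present; 2 is the first non-negative integer missing from the set.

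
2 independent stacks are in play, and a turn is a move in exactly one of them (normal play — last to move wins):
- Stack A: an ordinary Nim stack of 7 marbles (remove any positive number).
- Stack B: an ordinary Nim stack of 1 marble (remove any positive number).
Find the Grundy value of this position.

Stack A is a plain Nim stack of size 7, so its Grundy value is 7.
Stack B is a plain Nim stack of size 1, so its Grundy value is 1.
The value of a disjunctive sum is the nim-sum of the parts.
Combined value = 7 ⊕ 1 = 6.

6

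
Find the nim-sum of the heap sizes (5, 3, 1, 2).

5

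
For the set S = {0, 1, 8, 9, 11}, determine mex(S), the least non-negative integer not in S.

The values 0, 1 are all present; 2 is the first non-negative integer missing from the set.

2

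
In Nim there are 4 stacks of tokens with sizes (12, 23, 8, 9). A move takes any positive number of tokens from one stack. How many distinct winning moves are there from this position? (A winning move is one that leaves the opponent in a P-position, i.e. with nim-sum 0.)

1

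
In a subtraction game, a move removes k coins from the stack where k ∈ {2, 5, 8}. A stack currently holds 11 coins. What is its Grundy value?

Grundy values for subtraction set {2, 5, 8}:
k:     0  1  2  3  4  5  6  7  8  9 10 11
g(k):  0  0  1  1  0  2  1  0  2  1  0  0
So g(11) = 0.

0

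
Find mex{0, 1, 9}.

2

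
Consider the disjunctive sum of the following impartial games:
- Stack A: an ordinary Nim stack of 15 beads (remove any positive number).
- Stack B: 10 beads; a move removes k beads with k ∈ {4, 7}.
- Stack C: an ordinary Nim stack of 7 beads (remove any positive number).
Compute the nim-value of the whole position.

Stack A is a plain Nim stack of size 15, so its Grundy value is 15.
For stack B, compute g(0), g(1), … with moves {4, 7}:
k:     0  1  2  3  4  5  6  7  8  9 10
g(k):  0  0  0  0  1  1  1  1  2  2  2
So g(10) = 2.
Stack C is a plain Nim stack of size 7, so its Grundy value is 7.
By the Sprague-Grundy theorem, the Grundy value of a sum of independent games is the XOR of the component values.
Combined value = 15 XOR 2 XOR 7 = 10.

10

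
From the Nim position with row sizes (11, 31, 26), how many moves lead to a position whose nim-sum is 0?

3

In binary:
  01011  (11)
  11111  (31)
  11010  (26)
  -----
  01110  (14)
The overall nim-sum is X = 14. A row of size p has a winning move iff p XOR X < p (reduce it to p XOR X).
  11: 11 XOR 14 = 5 < 11 — winning move (to 5).
  31: 31 XOR 14 = 17 < 31 — winning move (to 17).
  26: 26 XOR 14 = 20 < 26 — winning move (to 20).
That gives 3 winning moves.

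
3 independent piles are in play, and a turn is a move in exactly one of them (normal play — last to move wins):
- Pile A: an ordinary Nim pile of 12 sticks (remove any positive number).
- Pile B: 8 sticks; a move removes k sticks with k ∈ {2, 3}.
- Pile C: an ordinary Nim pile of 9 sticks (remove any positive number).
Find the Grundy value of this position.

4

Pile A is a plain Nim pile of size 12, so its Grundy value is 12.
Grundy values for pile B (subtraction set {2, 3}):
g(0) = mex{} = 0
g(1) = mex{} = 0
g(2) = mex{0} = 1
g(3) = mex{0} = 1
g(4) = mex{0,1} = 2
g(5) = mex{1} = 0
g(6) = mex{1,2} = 0
g(7) = mex{0,2} = 1
g(8) = mex{0} = 1
So g(8) = 1.
Pile C is a plain Nim pile of size 9, so its Grundy value is 9.
The value of a disjunctive sum is the nim-sum of the parts.
Combined value = 12 ⊕ 1 ⊕ 9 = 4.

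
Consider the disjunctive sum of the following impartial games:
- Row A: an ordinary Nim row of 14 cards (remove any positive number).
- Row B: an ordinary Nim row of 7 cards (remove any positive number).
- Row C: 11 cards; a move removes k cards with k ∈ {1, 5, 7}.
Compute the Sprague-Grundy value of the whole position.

Row A is a plain Nim row of size 14, so its Grundy value is 14.
Row B is a plain Nim row of size 7, so its Grundy value is 7.
Grundy values for row C (subtraction set {1, 5, 7}):
g(0) = mex{} = 0
g(1) = mex{0} = 1
g(2) = mex{1} = 0
g(3) = mex{0} = 1
g(4) = mex{1} = 0
g(5) = mex{0} = 1
g(6) = mex{1} = 0
g(7) = mex{0} = 1
g(8) = mex{1} = 0
g(9) = mex{0} = 1
g(10) = mex{1} = 0
g(11) = mex{0} = 1
So g(11) = 1.
The value of a disjunctive sum is the nim-sum of the parts.
Combined value = 14 ⊕ 7 ⊕ 1 = 8.

8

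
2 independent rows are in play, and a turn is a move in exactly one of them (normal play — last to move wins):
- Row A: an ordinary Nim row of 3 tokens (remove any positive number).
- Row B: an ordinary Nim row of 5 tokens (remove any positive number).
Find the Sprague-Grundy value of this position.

6

Row A is a plain Nim row of size 3, so its Grundy value is 3.
Row B is a plain Nim row of size 5, so its Grundy value is 5.
By the Sprague-Grundy theorem, the Grundy value of a sum of independent games is the XOR of the component values.
Combined value = 3 ⊕ 5 = 6.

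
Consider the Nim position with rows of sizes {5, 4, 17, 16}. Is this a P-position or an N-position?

P-position

Compute the nim-sum pairwise:
5 ⊕ 4 = 1
1 ⊕ 17 = 16
16 ⊕ 16 = 0
The nim-sum is 0, so this is a P-position: the player to move is in a losing position under optimal play.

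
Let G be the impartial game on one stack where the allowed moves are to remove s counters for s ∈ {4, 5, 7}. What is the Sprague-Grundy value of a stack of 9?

2

Build the Grundy sequence with g(k) = mex{g(k−s) : s ∈ {4, 5, 7}, s ≤ k}:
k:     0  1  2  3  4  5  6  7  8  9
g(k):  0  0  0  0  1  1  1  1  2  2
So g(9) = 2.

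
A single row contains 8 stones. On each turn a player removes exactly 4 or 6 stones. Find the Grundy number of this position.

2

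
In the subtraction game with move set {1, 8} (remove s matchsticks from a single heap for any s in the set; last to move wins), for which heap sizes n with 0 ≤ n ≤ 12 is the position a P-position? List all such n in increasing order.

Compute g(0), g(1), … for moves {1, 8}:
k:     0  1  2  3  4  5  6  7  8  9 10 11 12
g(k):  0  1  0  1  0  1  0  1  2  0  1  0  1
The P-positions (g = 0) in 0..12 are 0, 2, 4, 6, 9, 11.

0, 2, 4, 6, 9, 11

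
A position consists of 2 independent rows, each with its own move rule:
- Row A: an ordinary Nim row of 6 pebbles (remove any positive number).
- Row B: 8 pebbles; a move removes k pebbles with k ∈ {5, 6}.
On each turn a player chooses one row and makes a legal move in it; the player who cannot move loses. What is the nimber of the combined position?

7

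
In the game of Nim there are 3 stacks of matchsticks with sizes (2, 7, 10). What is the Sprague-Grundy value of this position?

Compute the nim-sum pairwise:
2 XOR 7 = 5
5 XOR 10 = 15

15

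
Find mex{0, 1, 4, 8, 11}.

The values 0, 1 are all present; 2 is the first non-negative integer missing from the set.

2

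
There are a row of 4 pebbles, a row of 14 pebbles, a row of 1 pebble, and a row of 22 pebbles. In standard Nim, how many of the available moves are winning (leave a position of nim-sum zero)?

Nim-sum: 4 XOR 14 XOR 1 XOR 22 = 29.
The overall nim-sum is X = 29. A row of size p has a winning move iff p XOR X < p (reduce it to p XOR X).
  4: 4 XOR 29 = 25 ≥ 4 — no move.
  14: 14 XOR 29 = 19 ≥ 14 — no move.
  1: 1 XOR 29 = 28 ≥ 1 — no move.
  22: 22 XOR 29 = 11 < 22 — winning move (to 11).
That gives 1 winning move.

1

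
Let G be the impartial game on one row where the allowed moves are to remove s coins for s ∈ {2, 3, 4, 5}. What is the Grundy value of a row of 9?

1

Grundy values for subtraction set {2, 3, 4, 5}:
k:     0  1  2  3  4  5  6  7  8  9
g(k):  0  0  1  1  2  2  3  0  0  1
So g(9) = 1.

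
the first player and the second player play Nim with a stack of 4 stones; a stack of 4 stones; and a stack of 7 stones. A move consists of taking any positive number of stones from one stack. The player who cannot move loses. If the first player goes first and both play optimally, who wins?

the first player wins

Write each in binary and XOR column by column:
  100  (4)
  100  (4)
  111  (7)
  ---
  111  (7)
The nim-sum is 7 ≠ 0, so this is an N-position: the player to move can win; the first player has a winning move.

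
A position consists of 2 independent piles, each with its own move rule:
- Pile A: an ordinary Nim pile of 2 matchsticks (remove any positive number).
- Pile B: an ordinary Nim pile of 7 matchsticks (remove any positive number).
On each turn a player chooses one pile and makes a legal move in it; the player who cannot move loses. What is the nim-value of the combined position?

5

Pile A is a plain Nim pile of size 2, so its Grundy value is 2.
Pile B is a plain Nim pile of size 7, so its Grundy value is 7.
By the Sprague-Grundy theorem, the Grundy value of a sum of independent games is the XOR of the component values.
Combined value = 2 XOR 7 = 5.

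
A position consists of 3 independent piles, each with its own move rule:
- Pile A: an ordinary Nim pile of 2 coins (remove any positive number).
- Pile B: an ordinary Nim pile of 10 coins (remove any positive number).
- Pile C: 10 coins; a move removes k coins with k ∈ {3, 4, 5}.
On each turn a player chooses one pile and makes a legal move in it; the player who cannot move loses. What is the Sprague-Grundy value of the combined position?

8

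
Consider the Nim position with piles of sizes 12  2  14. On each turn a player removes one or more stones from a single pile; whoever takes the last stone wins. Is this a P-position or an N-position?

P-position

Nim-sum: 12 XOR 2 XOR 14 = 0.
The nim-sum is 0, so this is a P-position: the player to move is in a losing position under optimal play.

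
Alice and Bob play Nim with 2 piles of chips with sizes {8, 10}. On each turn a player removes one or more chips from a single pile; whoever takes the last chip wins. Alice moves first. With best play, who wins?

Alice wins

Nim-sum: 8 ⊕ 10 = 2.
The nim-sum is 2 ≠ 0, so this is an N-position: the player to move can win; Alice has a winning move.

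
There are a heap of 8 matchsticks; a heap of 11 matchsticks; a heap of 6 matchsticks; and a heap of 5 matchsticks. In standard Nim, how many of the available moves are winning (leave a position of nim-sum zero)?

Nim-sum: 8 XOR 11 XOR 6 XOR 5 = 0.
The nim-sum is already 0, so every move leaves a nonzero nim-sum — there are no winning moves.

0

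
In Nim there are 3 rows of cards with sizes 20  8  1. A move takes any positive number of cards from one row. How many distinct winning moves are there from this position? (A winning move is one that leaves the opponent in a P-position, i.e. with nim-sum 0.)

Compute the nim-sum pairwise:
20 ⊕ 8 = 28
28 ⊕ 1 = 29
The overall nim-sum is X = 29. A row of size p has a winning move iff p XOR X < p (reduce it to p XOR X).
  20: 20 XOR 29 = 9 < 20 — winning move (to 9).
  8: 8 XOR 29 = 21 ≥ 8 — no move.
  1: 1 XOR 29 = 28 ≥ 1 — no move.
That gives 1 winning move.

1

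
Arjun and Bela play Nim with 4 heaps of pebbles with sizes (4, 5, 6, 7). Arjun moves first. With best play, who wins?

Compute the nim-sum pairwise:
4 ⊕ 5 = 1
1 ⊕ 6 = 7
7 ⊕ 7 = 0
The nim-sum is 0, so this is a P-position: the player to move is in a losing position under optimal play; Arjun is about to move from it and so loses — Bela wins.

Bela wins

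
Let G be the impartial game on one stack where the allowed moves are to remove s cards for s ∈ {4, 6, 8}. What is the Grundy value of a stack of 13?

Build the Grundy sequence with g(k) = mex{g(k−s) : s ∈ {4, 6, 8}, s ≤ k}:
g(0) = mex{} = 0
g(1) = mex{} = 0
g(2) = mex{} = 0
g(3) = mex{} = 0
g(4) = mex{0} = 1
g(5) = mex{0} = 1
g(6) = mex{0} = 1
g(7) = mex{0} = 1
g(8) = mex{0,1} = 2
g(9) = mex{0,1} = 2
g(10) = mex{0,1} = 2
g(11) = mex{0,1} = 2
g(12) = mex{1,2} = 0
g(13) = mex{1,2} = 0
So g(13) = 0.

0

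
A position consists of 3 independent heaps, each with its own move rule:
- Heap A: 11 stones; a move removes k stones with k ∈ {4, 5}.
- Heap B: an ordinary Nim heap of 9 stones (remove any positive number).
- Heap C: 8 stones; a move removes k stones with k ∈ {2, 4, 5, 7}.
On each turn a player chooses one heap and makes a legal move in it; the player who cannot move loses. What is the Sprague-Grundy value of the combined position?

13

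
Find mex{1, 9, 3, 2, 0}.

The values 0, 1, 2, 3 are all present; 4 is the first non-negative integer missing from the set.

4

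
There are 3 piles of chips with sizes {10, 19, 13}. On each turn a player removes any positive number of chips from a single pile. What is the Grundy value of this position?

Nim-sum: 10 ⊕ 19 ⊕ 13 = 20.

20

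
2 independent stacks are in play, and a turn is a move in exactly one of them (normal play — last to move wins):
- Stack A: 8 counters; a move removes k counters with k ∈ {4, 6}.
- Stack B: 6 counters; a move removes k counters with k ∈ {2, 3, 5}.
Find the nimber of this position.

1

For stack A, compute g(0), g(1), … with moves {4, 6}:
k:     0  1  2  3  4  5  6  7  8
g(k):  0  0  0  0  1  1  1  1  2
So g(8) = 2.
Build the Grundy sequence for stack B with g(k) = mex{g(k−s) : s ∈ {2, 3, 5}, s ≤ k}:
k:     0  1  2  3  4  5  6
g(k):  0  0  1  1  2  2  3
So g(6) = 3.
The value of a disjunctive sum is the nim-sum of the parts.
Combined value = 2 XOR 3 = 1.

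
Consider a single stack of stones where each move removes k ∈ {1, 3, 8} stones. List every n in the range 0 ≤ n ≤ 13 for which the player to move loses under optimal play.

Grundy values for subtraction set {1, 3, 8}:
g(0) = mex{} = 0
g(1) = mex{0} = 1
g(2) = mex{1} = 0
g(3) = mex{0} = 1
g(4) = mex{1} = 0
g(5) = mex{0} = 1
g(6) = mex{1} = 0
g(7) = mex{0} = 1
g(8) = mex{0,1} = 2
g(9) = mex{0,1,2} = 3
g(10) = mex{0,1,3} = 2
g(11) = mex{1,2} = 0
g(12) = mex{0,3} = 1
g(13) = mex{1,2} = 0
The P-positions (g = 0) in 0..13 are 0, 2, 4, 6, 11, 13.

0, 2, 4, 6, 11, 13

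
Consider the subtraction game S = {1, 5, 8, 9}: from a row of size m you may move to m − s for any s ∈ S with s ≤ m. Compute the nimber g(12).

Grundy values for subtraction set {1, 5, 8, 9}:
k:     0  1  2  3  4  5  6  7  8  9 10 11 12
g(k):  0  1  0  1  0  1  0  1  2  3  2  3  2
So g(12) = 2.

2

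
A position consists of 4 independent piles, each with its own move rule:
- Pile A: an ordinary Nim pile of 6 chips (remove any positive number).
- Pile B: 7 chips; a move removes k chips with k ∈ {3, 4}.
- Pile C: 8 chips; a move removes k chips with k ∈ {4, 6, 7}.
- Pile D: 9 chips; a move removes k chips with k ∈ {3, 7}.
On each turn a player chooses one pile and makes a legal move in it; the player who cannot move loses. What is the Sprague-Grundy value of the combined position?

Pile A is a plain Nim pile of size 6, so its Grundy value is 6.
For pile B, compute g(0), g(1), … with moves {3, 4}:
k:     0  1  2  3  4  5  6  7
g(k):  0  0  0  1  1  1  2  0
So g(7) = 0.
For pile C, compute g(0), g(1), … with moves {4, 6, 7}:
g(0) = mex{} = 0
g(1) = mex{} = 0
g(2) = mex{} = 0
g(3) = mex{} = 0
g(4) = mex{0} = 1
g(5) = mex{0} = 1
g(6) = mex{0} = 1
g(7) = mex{0} = 1
g(8) = mex{0,1} = 2
So g(8) = 2.
Build the Grundy sequence for pile D with g(k) = mex{g(k−s) : s ∈ {3, 7}, s ≤ k}:
g(0) = mex{} = 0
g(1) = mex{} = 0
g(2) = mex{} = 0
g(3) = mex{0} = 1
g(4) = mex{0} = 1
g(5) = mex{0} = 1
g(6) = mex{1} = 0
g(7) = mex{0,1} = 2
g(8) = mex{0,1} = 2
g(9) = mex{0} = 1
So g(9) = 1.
By the Sprague-Grundy theorem, the Grundy value of a sum of independent games is the XOR of the component values.
Combined value = 6 ⊕ 0 ⊕ 2 ⊕ 1 = 5.

5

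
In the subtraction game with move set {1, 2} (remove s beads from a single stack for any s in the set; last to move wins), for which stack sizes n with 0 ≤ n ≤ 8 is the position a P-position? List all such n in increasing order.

0, 3, 6

Compute g(0), g(1), … for moves {1, 2}:
g(0) = mex{} = 0
g(1) = mex{0} = 1
g(2) = mex{0,1} = 2
g(3) = mex{1,2} = 0
g(4) = mex{0,2} = 1
g(5) = mex{0,1} = 2
g(6) = mex{1,2} = 0
g(7) = mex{0,2} = 1
g(8) = mex{0,1} = 2
The P-positions (g = 0) in 0..8 are 0, 3, 6.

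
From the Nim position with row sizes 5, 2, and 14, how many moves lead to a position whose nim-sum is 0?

1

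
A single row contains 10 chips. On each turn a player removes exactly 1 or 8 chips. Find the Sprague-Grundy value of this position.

Build the Grundy sequence with g(k) = mex{g(k−s) : s ∈ {1, 8}, s ≤ k}:
g(0) = mex{} = 0
g(1) = mex{0} = 1
g(2) = mex{1} = 0
g(3) = mex{0} = 1
g(4) = mex{1} = 0
g(5) = mex{0} = 1
g(6) = mex{1} = 0
g(7) = mex{0} = 1
g(8) = mex{0,1} = 2
g(9) = mex{1,2} = 0
g(10) = mex{0} = 1
So g(10) = 1.

1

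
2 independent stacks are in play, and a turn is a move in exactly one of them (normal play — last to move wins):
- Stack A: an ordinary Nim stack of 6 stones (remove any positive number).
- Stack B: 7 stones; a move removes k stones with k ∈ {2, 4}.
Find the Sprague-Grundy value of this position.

6

Stack A is a plain Nim stack of size 6, so its Grundy value is 6.
Build the Grundy sequence for stack B with g(k) = mex{g(k−s) : s ∈ {2, 4}, s ≤ k}:
k:     0  1  2  3  4  5  6  7
g(k):  0  0  1  1  2  2  0  0
So g(7) = 0.
By the Sprague-Grundy theorem, the Grundy value of a sum of independent games is the XOR of the component values.
Combined value = 6 XOR 0 = 6.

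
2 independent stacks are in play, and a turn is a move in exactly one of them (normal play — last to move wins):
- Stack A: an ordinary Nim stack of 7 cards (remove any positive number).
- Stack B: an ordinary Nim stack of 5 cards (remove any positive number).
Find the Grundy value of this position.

2

Stack A is a plain Nim stack of size 7, so its Grundy value is 7.
Stack B is a plain Nim stack of size 5, so its Grundy value is 5.
The value of a disjunctive sum is the nim-sum of the parts.
Combined value = 7 XOR 5 = 2.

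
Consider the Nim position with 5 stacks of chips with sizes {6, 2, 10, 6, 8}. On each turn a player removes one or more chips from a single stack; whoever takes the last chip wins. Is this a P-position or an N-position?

P-position

Compute the nim-sum pairwise:
6 XOR 2 = 4
4 XOR 10 = 14
14 XOR 6 = 8
8 XOR 8 = 0
The nim-sum is 0, so this is a P-position: the player to move is in a losing position under optimal play.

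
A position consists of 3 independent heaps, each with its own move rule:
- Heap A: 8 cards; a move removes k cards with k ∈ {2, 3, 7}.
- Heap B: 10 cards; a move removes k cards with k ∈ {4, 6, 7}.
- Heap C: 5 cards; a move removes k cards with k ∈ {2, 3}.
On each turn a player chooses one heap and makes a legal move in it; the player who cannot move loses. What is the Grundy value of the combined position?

For heap A, compute g(0), g(1), … with moves {2, 3, 7}:
g(0) = mex{} = 0
g(1) = mex{} = 0
g(2) = mex{0} = 1
g(3) = mex{0} = 1
g(4) = mex{0,1} = 2
g(5) = mex{1} = 0
g(6) = mex{1,2} = 0
g(7) = mex{0,2} = 1
g(8) = mex{0} = 1
So g(8) = 1.
Grundy values for heap B (subtraction set {4, 6, 7}):
k:     0  1  2  3  4  5  6  7  8  9 10
g(k):  0  0  0  0  1  1  1  1  2  2  2
So g(10) = 2.
For heap C, compute g(0), g(1), … with moves {2, 3}:
k:     0  1  2  3  4  5
g(k):  0  0  1  1  2  0
So g(5) = 0.
The value of a disjunctive sum is the nim-sum of the parts.
Combined value = 1 XOR 2 XOR 0 = 3.

3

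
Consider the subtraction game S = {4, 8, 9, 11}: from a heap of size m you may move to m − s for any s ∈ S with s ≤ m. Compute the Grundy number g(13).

3

Grundy values for subtraction set {4, 8, 9, 11}:
k:     0  1  2  3  4  5  6  7  8  9 10 11 12 13
g(k):  0  0  0  0  1  1  1  1  2  2  2  2  3  3
So g(13) = 3.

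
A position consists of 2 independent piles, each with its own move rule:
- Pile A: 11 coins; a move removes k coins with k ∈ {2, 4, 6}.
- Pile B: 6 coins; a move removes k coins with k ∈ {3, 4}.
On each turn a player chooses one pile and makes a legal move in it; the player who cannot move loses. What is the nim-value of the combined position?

Build the Grundy sequence for pile A with g(k) = mex{g(k−s) : s ∈ {2, 4, 6}, s ≤ k}:
k:     0  1  2  3  4  5  6  7  8  9 10 11
g(k):  0  0  1  1  2  2  3  3  0  0  1  1
So g(11) = 1.
Grundy values for pile B (subtraction set {3, 4}):
g(0) = mex{} = 0
g(1) = mex{} = 0
g(2) = mex{} = 0
g(3) = mex{0} = 1
g(4) = mex{0} = 1
g(5) = mex{0} = 1
g(6) = mex{0,1} = 2
So g(6) = 2.
By the Sprague-Grundy theorem, the Grundy value of a sum of independent games is the XOR of the component values.
Combined value = 1 ⊕ 2 = 3.

3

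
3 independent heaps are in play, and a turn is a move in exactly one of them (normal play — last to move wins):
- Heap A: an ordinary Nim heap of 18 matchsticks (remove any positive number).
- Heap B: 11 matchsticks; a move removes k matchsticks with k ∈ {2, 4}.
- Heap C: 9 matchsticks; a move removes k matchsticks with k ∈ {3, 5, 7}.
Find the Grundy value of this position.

19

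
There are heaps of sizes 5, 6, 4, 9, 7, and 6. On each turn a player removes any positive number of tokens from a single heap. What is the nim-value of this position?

15

Bitwise XOR of the heap sizes:
  0101  (5)
  0110  (6)
  0100  (4)
  1001  (9)
  0111  (7)
  0110  (6)
  ----
  1111  (15)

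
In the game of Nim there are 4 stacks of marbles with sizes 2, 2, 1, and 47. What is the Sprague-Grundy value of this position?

Compute the nim-sum pairwise:
2 XOR 2 = 0
0 XOR 1 = 1
1 XOR 47 = 46

46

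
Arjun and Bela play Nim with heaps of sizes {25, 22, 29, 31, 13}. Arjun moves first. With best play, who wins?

Bela wins

Nim-sum: 25 XOR 22 XOR 29 XOR 31 XOR 13 = 0.
The nim-sum is 0, so this is a P-position: the player to move is in a losing position under optimal play; Arjun is about to move from it and so loses — Bela wins.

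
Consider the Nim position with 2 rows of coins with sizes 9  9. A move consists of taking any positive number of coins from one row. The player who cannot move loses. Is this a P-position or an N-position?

P-position

Compute the nim-sum pairwise:
9 ^ 9 = 0
The nim-sum is 0, so this is a P-position: the player to move is in a losing position under optimal play.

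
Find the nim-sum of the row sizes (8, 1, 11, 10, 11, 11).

Compute the nim-sum pairwise:
8 XOR 1 = 9
9 XOR 11 = 2
2 XOR 10 = 8
8 XOR 11 = 3
3 XOR 11 = 8

8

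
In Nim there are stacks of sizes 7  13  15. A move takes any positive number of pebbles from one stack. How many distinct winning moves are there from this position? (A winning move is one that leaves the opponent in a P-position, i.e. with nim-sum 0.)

3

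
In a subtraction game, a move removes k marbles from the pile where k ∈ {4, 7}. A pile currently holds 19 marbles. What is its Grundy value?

2

Compute g(0), g(1), … for moves {4, 7}:
k:     0  1  2  3  4  5  6  7  8  9 10 11 12 13 14 15 16 17 18 19
g(k):  0  0  0  0  1  1  1  1  2  2  2  0  0  0  0  1  1  1  1  2
So g(19) = 2.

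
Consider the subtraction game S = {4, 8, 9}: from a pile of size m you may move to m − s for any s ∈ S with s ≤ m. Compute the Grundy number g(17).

1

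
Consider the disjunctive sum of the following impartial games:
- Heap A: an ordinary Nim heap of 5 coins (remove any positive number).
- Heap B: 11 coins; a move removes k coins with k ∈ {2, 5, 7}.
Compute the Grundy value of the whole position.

Heap A is a plain Nim heap of size 5, so its Grundy value is 5.
Build the Grundy sequence for heap B with g(k) = mex{g(k−s) : s ∈ {2, 5, 7}, s ≤ k}:
g(0) = mex{} = 0
g(1) = mex{} = 0
g(2) = mex{0} = 1
g(3) = mex{0} = 1
g(4) = mex{1} = 0
g(5) = mex{0,1} = 2
g(6) = mex{0} = 1
g(7) = mex{0,1,2} = 3
g(8) = mex{0,1} = 2
g(9) = mex{0,1,3} = 2
g(10) = mex{1,2} = 0
g(11) = mex{0,1,2} = 3
So g(11) = 3.
By the Sprague-Grundy theorem, the Grundy value of a sum of independent games is the XOR of the component values.
Combined value = 5 ⊕ 3 = 6.

6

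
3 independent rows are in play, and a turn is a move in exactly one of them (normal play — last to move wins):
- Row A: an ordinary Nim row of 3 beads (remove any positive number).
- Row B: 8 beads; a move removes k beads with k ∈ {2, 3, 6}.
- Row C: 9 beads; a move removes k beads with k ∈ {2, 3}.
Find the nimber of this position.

Row A is a plain Nim row of size 3, so its Grundy value is 3.
Grundy values for row B (subtraction set {2, 3, 6}):
g(0) = mex{} = 0
g(1) = mex{} = 0
g(2) = mex{0} = 1
g(3) = mex{0} = 1
g(4) = mex{0,1} = 2
g(5) = mex{1} = 0
g(6) = mex{0,1,2} = 3
g(7) = mex{0,2} = 1
g(8) = mex{0,1,3} = 2
So g(8) = 2.
Build the Grundy sequence for row C with g(k) = mex{g(k−s) : s ∈ {2, 3}, s ≤ k}:
g(0) = mex{} = 0
g(1) = mex{} = 0
g(2) = mex{0} = 1
g(3) = mex{0} = 1
g(4) = mex{0,1} = 2
g(5) = mex{1} = 0
g(6) = mex{1,2} = 0
g(7) = mex{0,2} = 1
g(8) = mex{0} = 1
g(9) = mex{0,1} = 2
So g(9) = 2.
The value of a disjunctive sum is the nim-sum of the parts.
Combined value = 3 XOR 2 XOR 2 = 3.

3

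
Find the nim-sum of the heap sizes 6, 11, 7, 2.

8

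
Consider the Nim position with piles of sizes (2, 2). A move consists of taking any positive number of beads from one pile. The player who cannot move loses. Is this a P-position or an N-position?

P-position

Compute the nim-sum pairwise:
2 XOR 2 = 0
The nim-sum is 0, so this is a P-position: the player to move is in a losing position under optimal play.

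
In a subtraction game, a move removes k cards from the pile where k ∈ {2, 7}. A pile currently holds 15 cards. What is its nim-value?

1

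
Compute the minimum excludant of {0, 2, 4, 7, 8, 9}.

1

0 is in the set but 1 is not, so the mex is 1.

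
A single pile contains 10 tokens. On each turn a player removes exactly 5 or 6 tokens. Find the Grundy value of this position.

2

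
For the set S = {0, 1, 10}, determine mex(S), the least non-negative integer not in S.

2

The values 0, 1 are all present; 2 is the first non-negative integer missing from the set.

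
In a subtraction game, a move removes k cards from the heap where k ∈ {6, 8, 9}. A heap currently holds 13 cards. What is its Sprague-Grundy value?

Compute g(0), g(1), … for moves {6, 8, 9}:
g(0) = mex{} = 0
g(1) = mex{} = 0
g(2) = mex{} = 0
g(3) = mex{} = 0
g(4) = mex{} = 0
g(5) = mex{} = 0
g(6) = mex{0} = 1
g(7) = mex{0} = 1
g(8) = mex{0} = 1
g(9) = mex{0} = 1
g(10) = mex{0} = 1
g(11) = mex{0} = 1
g(12) = mex{0,1} = 2
g(13) = mex{0,1} = 2
So g(13) = 2.

2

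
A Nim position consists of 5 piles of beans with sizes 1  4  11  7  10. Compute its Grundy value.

3

Compute the nim-sum pairwise:
1 ⊕ 4 = 5
5 ⊕ 11 = 14
14 ⊕ 7 = 9
9 ⊕ 10 = 3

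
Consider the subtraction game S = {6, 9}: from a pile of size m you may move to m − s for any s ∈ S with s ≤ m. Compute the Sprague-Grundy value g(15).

0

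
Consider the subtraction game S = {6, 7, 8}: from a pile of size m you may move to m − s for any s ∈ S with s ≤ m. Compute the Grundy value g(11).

Grundy values for subtraction set {6, 7, 8}:
g(0) = mex{} = 0
g(1) = mex{} = 0
g(2) = mex{} = 0
g(3) = mex{} = 0
g(4) = mex{} = 0
g(5) = mex{} = 0
g(6) = mex{0} = 1
g(7) = mex{0} = 1
g(8) = mex{0} = 1
g(9) = mex{0} = 1
g(10) = mex{0} = 1
g(11) = mex{0} = 1
So g(11) = 1.

1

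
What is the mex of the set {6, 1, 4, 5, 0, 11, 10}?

2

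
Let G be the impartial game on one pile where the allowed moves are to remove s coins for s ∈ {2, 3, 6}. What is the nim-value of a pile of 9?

Grundy values for subtraction set {2, 3, 6}:
g(0) = mex{} = 0
g(1) = mex{} = 0
g(2) = mex{0} = 1
g(3) = mex{0} = 1
g(4) = mex{0,1} = 2
g(5) = mex{1} = 0
g(6) = mex{0,1,2} = 3
g(7) = mex{0,2} = 1
g(8) = mex{0,1,3} = 2
g(9) = mex{1,3} = 0
So g(9) = 0.

0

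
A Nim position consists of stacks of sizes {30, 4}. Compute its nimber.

26

Compute the nim-sum pairwise:
30 ⊕ 4 = 26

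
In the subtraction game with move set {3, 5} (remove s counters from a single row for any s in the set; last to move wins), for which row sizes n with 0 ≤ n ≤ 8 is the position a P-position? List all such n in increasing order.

0, 1, 2, 8

Build the Grundy sequence with g(k) = mex{g(k−s) : s ∈ {3, 5}, s ≤ k}:
g(0) = mex{} = 0
g(1) = mex{} = 0
g(2) = mex{} = 0
g(3) = mex{0} = 1
g(4) = mex{0} = 1
g(5) = mex{0} = 1
g(6) = mex{0,1} = 2
g(7) = mex{0,1} = 2
g(8) = mex{1} = 0
The P-positions (g = 0) in 0..8 are 0, 1, 2, 8.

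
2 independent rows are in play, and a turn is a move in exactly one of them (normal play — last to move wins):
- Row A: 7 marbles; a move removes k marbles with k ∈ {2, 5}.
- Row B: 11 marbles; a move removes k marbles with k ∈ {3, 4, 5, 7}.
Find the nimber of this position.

0

Build the Grundy sequence for row A with g(k) = mex{g(k−s) : s ∈ {2, 5}, s ≤ k}:
k:     0  1  2  3  4  5  6  7
g(k):  0  0  1  1  0  2  1  0
So g(7) = 0.
Grundy values for row B (subtraction set {3, 4, 5, 7}):
k:     0  1  2  3  4  5  6  7  8  9 10 11
g(k):  0  0  0  1  1  1  2  2  2  3  0  0
So g(11) = 0.
The value of a disjunctive sum is the nim-sum of the parts.
Combined value = 0 XOR 0 = 0.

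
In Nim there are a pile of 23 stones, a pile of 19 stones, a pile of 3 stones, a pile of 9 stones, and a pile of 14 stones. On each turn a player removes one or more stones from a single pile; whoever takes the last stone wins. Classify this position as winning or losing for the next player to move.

Compute the nim-sum pairwise:
23 XOR 19 = 4
4 XOR 3 = 7
7 XOR 9 = 14
14 XOR 14 = 0
The nim-sum is 0, so this is a P-position: the player to move is in a losing position under optimal play.

Losing position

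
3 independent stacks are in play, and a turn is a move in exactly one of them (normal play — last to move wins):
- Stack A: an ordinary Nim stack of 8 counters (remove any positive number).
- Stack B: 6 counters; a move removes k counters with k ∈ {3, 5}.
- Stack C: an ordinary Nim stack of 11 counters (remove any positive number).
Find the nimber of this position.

1

Stack A is a plain Nim stack of size 8, so its Grundy value is 8.
Build the Grundy sequence for stack B with g(k) = mex{g(k−s) : s ∈ {3, 5}, s ≤ k}:
g(0) = mex{} = 0
g(1) = mex{} = 0
g(2) = mex{} = 0
g(3) = mex{0} = 1
g(4) = mex{0} = 1
g(5) = mex{0} = 1
g(6) = mex{0,1} = 2
So g(6) = 2.
Stack C is a plain Nim stack of size 11, so its Grundy value is 11.
The value of a disjunctive sum is the nim-sum of the parts.
Combined value = 8 ⊕ 2 ⊕ 11 = 1.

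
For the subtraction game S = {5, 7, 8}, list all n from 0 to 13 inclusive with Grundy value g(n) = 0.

0, 1, 2, 3, 4, 13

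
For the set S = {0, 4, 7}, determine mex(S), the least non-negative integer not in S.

1

0 is in the set but 1 is not, so the mex is 1.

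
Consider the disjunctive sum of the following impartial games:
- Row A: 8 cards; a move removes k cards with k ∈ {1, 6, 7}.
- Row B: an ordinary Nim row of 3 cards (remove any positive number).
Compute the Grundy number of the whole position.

Grundy values for row A (subtraction set {1, 6, 7}):
g(0) = mex{} = 0
g(1) = mex{0} = 1
g(2) = mex{1} = 0
g(3) = mex{0} = 1
g(4) = mex{1} = 0
g(5) = mex{0} = 1
g(6) = mex{0,1} = 2
g(7) = mex{0,1,2} = 3
g(8) = mex{0,1,3} = 2
So g(8) = 2.
Row B is a plain Nim row of size 3, so its Grundy value is 3.
The value of a disjunctive sum is the nim-sum of the parts.
Combined value = 2 XOR 3 = 1.

1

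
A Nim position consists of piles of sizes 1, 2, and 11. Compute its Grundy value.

Write each in binary and XOR column by column:
  0001  (1)
  0010  (2)
  1011  (11)
  ----
  1000  (8)

8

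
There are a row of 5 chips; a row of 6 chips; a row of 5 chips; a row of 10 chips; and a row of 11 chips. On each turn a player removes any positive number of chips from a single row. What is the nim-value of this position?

7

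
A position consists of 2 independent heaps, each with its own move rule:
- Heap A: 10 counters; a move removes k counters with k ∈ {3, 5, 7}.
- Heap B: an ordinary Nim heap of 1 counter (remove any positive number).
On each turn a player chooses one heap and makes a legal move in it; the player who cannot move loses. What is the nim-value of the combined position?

Build the Grundy sequence for heap A with g(k) = mex{g(k−s) : s ∈ {3, 5, 7}, s ≤ k}:
g(0) = mex{} = 0
g(1) = mex{} = 0
g(2) = mex{} = 0
g(3) = mex{0} = 1
g(4) = mex{0} = 1
g(5) = mex{0} = 1
g(6) = mex{0,1} = 2
g(7) = mex{0,1} = 2
g(8) = mex{0,1} = 2
g(9) = mex{0,1,2} = 3
g(10) = mex{1,2} = 0
So g(10) = 0.
Heap B is a plain Nim heap of size 1, so its Grundy value is 1.
The value of a disjunctive sum is the nim-sum of the parts.
Combined value = 0 ⊕ 1 = 1.

1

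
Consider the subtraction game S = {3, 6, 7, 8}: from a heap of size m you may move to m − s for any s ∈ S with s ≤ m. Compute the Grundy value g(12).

Build the Grundy sequence with g(k) = mex{g(k−s) : s ∈ {3, 6, 7, 8}, s ≤ k}:
g(0) = mex{} = 0
g(1) = mex{} = 0
g(2) = mex{} = 0
g(3) = mex{0} = 1
g(4) = mex{0} = 1
g(5) = mex{0} = 1
g(6) = mex{0,1} = 2
g(7) = mex{0,1} = 2
g(8) = mex{0,1} = 2
g(9) = mex{0,1,2} = 3
g(10) = mex{0,1,2} = 3
g(11) = mex{1,2} = 0
g(12) = mex{1,2,3} = 0
So g(12) = 0.

0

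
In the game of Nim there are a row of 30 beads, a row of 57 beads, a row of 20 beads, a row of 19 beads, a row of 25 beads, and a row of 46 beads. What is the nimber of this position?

23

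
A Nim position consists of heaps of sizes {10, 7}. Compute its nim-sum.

Write each in binary and XOR column by column:
  1010  (10)
  0111  (7)
  ----
  1101  (13)

13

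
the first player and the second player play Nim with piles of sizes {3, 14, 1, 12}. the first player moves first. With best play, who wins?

Nim-sum: 3 ⊕ 14 ⊕ 1 ⊕ 12 = 0.
The nim-sum is 0, so this is a P-position: the player to move is in a losing position under optimal play; the first player is about to move from it and so loses — the second player wins.

the second player wins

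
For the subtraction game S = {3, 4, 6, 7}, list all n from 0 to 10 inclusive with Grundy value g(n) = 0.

Compute g(0), g(1), … for moves {3, 4, 6, 7}:
k:     0  1  2  3  4  5  6  7  8  9 10
g(k):  0  0  0  1  1  1  2  2  2  3  0
The P-positions (g = 0) in 0..10 are 0, 1, 2, 10.

0, 1, 2, 10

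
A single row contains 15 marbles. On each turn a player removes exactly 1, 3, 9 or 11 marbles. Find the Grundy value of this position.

Build the Grundy sequence with g(k) = mex{g(k−s) : s ∈ {1, 3, 9, 11}, s ≤ k}:
k:     0  1  2  3  4  5  6  7  8  9 10 11 12 13 14 15
g(k):  0  1  0  1  0  1  0  1  0  1  0  1  0  1  0  1
So g(15) = 1.

1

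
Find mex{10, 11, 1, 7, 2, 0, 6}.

3

The values 0, 1, 2 are all present; 3 is the first non-negative integer missing from the set.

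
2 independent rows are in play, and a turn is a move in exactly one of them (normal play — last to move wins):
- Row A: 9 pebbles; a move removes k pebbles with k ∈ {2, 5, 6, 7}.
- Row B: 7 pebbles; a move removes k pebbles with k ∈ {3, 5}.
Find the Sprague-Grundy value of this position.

0

For row A, compute g(0), g(1), … with moves {2, 5, 6, 7}:
k:     0  1  2  3  4  5  6  7  8  9
g(k):  0  0  1  1  0  2  1  3  2  2
So g(9) = 2.
Build the Grundy sequence for row B with g(k) = mex{g(k−s) : s ∈ {3, 5}, s ≤ k}:
g(0) = mex{} = 0
g(1) = mex{} = 0
g(2) = mex{} = 0
g(3) = mex{0} = 1
g(4) = mex{0} = 1
g(5) = mex{0} = 1
g(6) = mex{0,1} = 2
g(7) = mex{0,1} = 2
So g(7) = 2.
By the Sprague-Grundy theorem, the Grundy value of a sum of independent games is the XOR of the component values.
Combined value = 2 XOR 2 = 0.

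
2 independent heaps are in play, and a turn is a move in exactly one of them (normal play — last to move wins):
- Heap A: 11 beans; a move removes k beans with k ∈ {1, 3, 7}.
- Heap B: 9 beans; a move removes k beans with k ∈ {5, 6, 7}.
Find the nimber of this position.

0

Grundy values for heap A (subtraction set {1, 3, 7}):
g(0) = mex{} = 0
g(1) = mex{0} = 1
g(2) = mex{1} = 0
g(3) = mex{0} = 1
g(4) = mex{1} = 0
g(5) = mex{0} = 1
g(6) = mex{1} = 0
g(7) = mex{0} = 1
g(8) = mex{1} = 0
g(9) = mex{0} = 1
g(10) = mex{1} = 0
g(11) = mex{0} = 1
So g(11) = 1.
Grundy values for heap B (subtraction set {5, 6, 7}):
k:     0  1  2  3  4  5  6  7  8  9
g(k):  0  0  0  0  0  1  1  1  1  1
So g(9) = 1.
The value of a disjunctive sum is the nim-sum of the parts.
Combined value = 1 XOR 1 = 0.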